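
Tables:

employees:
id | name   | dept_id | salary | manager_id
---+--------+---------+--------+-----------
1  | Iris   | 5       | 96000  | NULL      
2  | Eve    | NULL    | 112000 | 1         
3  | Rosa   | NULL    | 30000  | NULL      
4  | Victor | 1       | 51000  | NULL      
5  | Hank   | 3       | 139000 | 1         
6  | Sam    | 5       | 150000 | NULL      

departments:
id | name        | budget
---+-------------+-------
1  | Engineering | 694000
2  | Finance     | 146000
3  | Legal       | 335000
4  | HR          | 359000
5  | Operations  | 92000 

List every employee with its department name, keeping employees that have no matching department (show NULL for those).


LEFT JOIN keeps every row from employees (the left table); where dept_id has no match in departments, the department columns become NULL. Walk through each employee:
  - employee 1 (Iris): dept_id=5 -> matches Operations
  - employee 2 (Eve): dept_id=NULL, no match -> kept with NULL
  - employee 3 (Rosa): dept_id=NULL, no match -> kept with NULL
  - employee 4 (Victor): dept_id=1 -> matches Engineering
  - employee 5 (Hank): dept_id=3 -> matches Legal
  - employee 6 (Sam): dept_id=5 -> matches Operations
All 6 rows appear; 2 have NULL department.

SQL:
SELECT a.name, b.name AS department
FROM employees a
LEFT JOIN departments b ON a.dept_id = b.id

Result:
name   | department 
-------+------------
Iris   | Operations 
Eve    | NULL       
Rosa   | NULL       
Victor | Engineering
Hank   | Legal      
Sam    | Operations 


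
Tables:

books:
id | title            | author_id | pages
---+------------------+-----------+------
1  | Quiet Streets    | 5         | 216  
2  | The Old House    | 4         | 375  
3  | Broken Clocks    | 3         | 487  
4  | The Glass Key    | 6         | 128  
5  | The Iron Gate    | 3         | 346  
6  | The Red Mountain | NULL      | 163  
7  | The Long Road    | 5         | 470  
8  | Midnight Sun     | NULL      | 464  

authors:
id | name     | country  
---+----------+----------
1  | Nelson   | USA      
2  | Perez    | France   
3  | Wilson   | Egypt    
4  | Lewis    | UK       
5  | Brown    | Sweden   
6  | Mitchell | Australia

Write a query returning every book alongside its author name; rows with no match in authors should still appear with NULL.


LEFT JOIN keeps every row from books (the left table); where author_id has no match in authors, the author columns become NULL. Walk through each book:
  - book 1 (Quiet Streets): author_id=5 -> matches Brown
  - book 2 (The Old House): author_id=4 -> matches Lewis
  - book 3 (Broken Clocks): author_id=3 -> matches Wilson
  - book 4 (The Glass Key): author_id=6 -> matches Mitchell
  - book 5 (The Iron Gate): author_id=3 -> matches Wilson
  - book 6 (The Red Mountain): author_id=NULL, no match -> kept with NULL
  - book 7 (The Long Road): author_id=5 -> matches Brown
  - book 8 (Midnight Sun): author_id=NULL, no match -> kept with NULL
All 8 rows appear; 2 have NULL author.

SQL:
SELECT a.title, b.name AS author
FROM books a
LEFT JOIN authors b ON a.author_id = b.id

Result:
title            | author  
-----------------+---------
Quiet Streets    | Brown   
The Old House    | Lewis   
Broken Clocks    | Wilson  
The Glass Key    | Mitchell
The Iron Gate    | Wilson  
The Red Mountain | NULL    
The Long Road    | Brown   
Midnight Sun     | NULL    


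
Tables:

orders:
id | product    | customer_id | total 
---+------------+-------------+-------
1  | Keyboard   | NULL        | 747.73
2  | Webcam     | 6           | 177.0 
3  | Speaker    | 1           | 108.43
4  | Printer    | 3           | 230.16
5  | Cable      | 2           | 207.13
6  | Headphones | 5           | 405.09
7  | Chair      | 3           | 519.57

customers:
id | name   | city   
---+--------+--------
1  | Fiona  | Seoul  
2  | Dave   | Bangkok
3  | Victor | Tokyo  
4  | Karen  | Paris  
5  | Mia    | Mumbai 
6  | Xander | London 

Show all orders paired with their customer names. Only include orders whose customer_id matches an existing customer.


INNER JOIN keeps only orders rows whose customer_id matches an id in customers. Walk through each order:
  - order 1 (Keyboard): customer_id=NULL, no match -> dropped
  - order 2 (Webcam): customer_id=6 -> matches Xander
  - order 3 (Speaker): customer_id=1 -> matches Fiona
  - order 4 (Printer): customer_id=3 -> matches Victor
  - order 5 (Cable): customer_id=2 -> matches Dave
  - order 6 (Headphones): customer_id=5 -> matches Mia
  - order 7 (Chair): customer_id=3 -> matches Victor
So 1 of 7 rows is dropped.

SQL:
SELECT a.product, b.name AS customer
FROM orders a
INNER JOIN customers b ON a.customer_id = b.id

Result:
product    | customer
-----------+---------
Webcam     | Xander  
Speaker    | Fiona   
Printer    | Victor  
Cable      | Dave    
Headphones | Mia     
Chair      | Victor  


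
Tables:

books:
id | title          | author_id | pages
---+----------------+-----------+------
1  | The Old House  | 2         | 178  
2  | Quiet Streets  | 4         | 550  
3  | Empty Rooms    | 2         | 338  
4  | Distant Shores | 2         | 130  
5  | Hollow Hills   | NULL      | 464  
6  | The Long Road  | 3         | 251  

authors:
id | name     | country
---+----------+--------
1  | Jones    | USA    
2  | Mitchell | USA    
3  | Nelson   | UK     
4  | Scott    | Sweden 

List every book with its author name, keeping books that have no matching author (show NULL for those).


LEFT JOIN keeps every row from books (the left table); where author_id has no match in authors, the author columns become NULL. Walk through each book:
  - book 1 (The Old House): author_id=2 -> matches Mitchell
  - book 2 (Quiet Streets): author_id=4 -> matches Scott
  - book 3 (Empty Rooms): author_id=2 -> matches Mitchell
  - book 4 (Distant Shores): author_id=2 -> matches Mitchell
  - book 5 (Hollow Hills): author_id=NULL, no match -> kept with NULL
  - book 6 (The Long Road): author_id=3 -> matches Nelson
All 6 rows appear; 1 has NULL author.

SQL:
SELECT a.title, b.name AS author
FROM books a
LEFT JOIN authors b ON a.author_id = b.id

Result:
title          | author  
---------------+---------
The Old House  | Mitchell
Quiet Streets  | Scott   
Empty Rooms    | Mitchell
Distant Shores | Mitchell
Hollow Hills   | NULL    
The Long Road  | Nelson  


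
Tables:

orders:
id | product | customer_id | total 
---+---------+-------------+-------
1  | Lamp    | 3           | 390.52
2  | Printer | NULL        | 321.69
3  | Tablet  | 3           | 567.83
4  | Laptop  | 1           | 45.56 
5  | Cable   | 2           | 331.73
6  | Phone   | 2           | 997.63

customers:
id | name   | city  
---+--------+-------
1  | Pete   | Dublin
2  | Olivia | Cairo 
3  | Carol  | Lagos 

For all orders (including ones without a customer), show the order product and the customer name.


LEFT JOIN keeps every row from orders (the left table); where customer_id has no match in customers, the customer columns become NULL. Walk through each order:
  - order 1 (Lamp): customer_id=3 -> matches Carol
  - order 2 (Printer): customer_id=NULL, no match -> kept with NULL
  - order 3 (Tablet): customer_id=3 -> matches Carol
  - order 4 (Laptop): customer_id=1 -> matches Pete
  - order 5 (Cable): customer_id=2 -> matches Olivia
  - order 6 (Phone): customer_id=2 -> matches Olivia
All 6 rows appear; 1 has NULL customer.

SQL:
SELECT a.product, b.name AS customer
FROM orders a
LEFT JOIN customers b ON a.customer_id = b.id

Result:
product | customer
--------+---------
Lamp    | Carol   
Printer | NULL    
Tablet  | Carol   
Laptop  | Pete    
Cable   | Olivia  
Phone   | Olivia  


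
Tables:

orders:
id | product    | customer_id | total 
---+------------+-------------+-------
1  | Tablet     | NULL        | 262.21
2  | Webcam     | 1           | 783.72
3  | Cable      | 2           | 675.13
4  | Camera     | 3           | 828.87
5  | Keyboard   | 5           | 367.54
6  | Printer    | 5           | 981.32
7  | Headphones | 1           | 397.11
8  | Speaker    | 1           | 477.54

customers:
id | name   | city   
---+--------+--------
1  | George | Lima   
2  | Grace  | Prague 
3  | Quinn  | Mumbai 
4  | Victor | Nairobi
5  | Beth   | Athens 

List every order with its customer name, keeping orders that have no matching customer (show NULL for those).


LEFT JOIN keeps every row from orders (the left table); where customer_id has no match in customers, the customer columns become NULL. Walk through each order:
  - order 1 (Tablet): customer_id=NULL, no match -> kept with NULL
  - order 2 (Webcam): customer_id=1 -> matches George
  - order 3 (Cable): customer_id=2 -> matches Grace
  - order 4 (Camera): customer_id=3 -> matches Quinn
  - order 5 (Keyboard): customer_id=5 -> matches Beth
  - order 6 (Printer): customer_id=5 -> matches Beth
  - order 7 (Headphones): customer_id=1 -> matches George
  - order 8 (Speaker): customer_id=1 -> matches George
All 8 rows appear; 1 has NULL customer.

SQL:
SELECT a.product, b.name AS customer
FROM orders a
LEFT JOIN customers b ON a.customer_id = b.id

Result:
product    | customer
-----------+---------
Tablet     | NULL    
Webcam     | George  
Cable      | Grace   
Camera     | Quinn   
Keyboard   | Beth    
Printer    | Beth    
Headphones | George  
Speaker    | George  


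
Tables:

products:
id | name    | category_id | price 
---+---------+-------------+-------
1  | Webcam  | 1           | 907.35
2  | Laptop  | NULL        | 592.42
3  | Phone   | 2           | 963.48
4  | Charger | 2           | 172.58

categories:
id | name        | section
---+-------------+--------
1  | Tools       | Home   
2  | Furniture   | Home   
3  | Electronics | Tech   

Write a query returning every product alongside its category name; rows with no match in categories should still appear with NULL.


LEFT JOIN keeps every row from products (the left table); where category_id has no match in categories, the category columns become NULL. Walk through each product:
  - product 1 (Webcam): category_id=1 -> matches Tools
  - product 2 (Laptop): category_id=NULL, no match -> kept with NULL
  - product 3 (Phone): category_id=2 -> matches Furniture
  - product 4 (Charger): category_id=2 -> matches Furniture
All 4 rows appear; 1 has NULL category.

SQL:
SELECT a.name, b.name AS category
FROM products a
LEFT JOIN categories b ON a.category_id = b.id

Result:
name    | category 
--------+----------
Webcam  | Tools    
Laptop  | NULL     
Phone   | Furniture
Charger | Furniture


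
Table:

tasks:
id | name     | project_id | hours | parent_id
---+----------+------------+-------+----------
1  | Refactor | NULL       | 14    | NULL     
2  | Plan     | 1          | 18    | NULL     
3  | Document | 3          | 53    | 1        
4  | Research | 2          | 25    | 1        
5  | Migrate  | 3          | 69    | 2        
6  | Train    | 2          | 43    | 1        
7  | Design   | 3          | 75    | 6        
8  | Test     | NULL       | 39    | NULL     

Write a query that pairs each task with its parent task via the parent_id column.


This is a self-join: tasks is joined to a second copy of itself, matching each row's parent_id to another row's id. Use LEFT JOIN so rows with parent_id=NULL are kept.
  - task 1 (Refactor): parent_id=NULL -> NULL
  - task 2 (Plan): parent_id=NULL -> NULL
  - task 3 (Document): parent_id=1 -> Refactor
  - task 4 (Research): parent_id=1 -> Refactor
  - task 5 (Migrate): parent_id=2 -> Plan
  - task 6 (Train): parent_id=1 -> Refactor
  - task 7 (Design): parent_id=6 -> Train
  - task 8 (Test): parent_id=NULL -> NULL

SQL:
SELECT a.name AS item, b.name AS parent
FROM tasks a
LEFT JOIN tasks b ON a.parent_id = b.id

Result:
item     | parent  
---------+---------
Refactor | NULL    
Plan     | NULL    
Document | Refactor
Research | Refactor
Migrate  | Plan    
Train    | Refactor
Design   | Train   
Test     | NULL    


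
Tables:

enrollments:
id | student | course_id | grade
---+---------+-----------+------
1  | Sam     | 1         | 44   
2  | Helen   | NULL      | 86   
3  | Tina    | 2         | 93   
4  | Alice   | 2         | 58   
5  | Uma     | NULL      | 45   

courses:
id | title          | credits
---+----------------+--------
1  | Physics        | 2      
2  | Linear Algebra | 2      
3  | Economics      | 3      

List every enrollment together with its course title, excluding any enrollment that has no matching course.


INNER JOIN keeps only enrollments rows whose course_id matches an id in courses. Walk through each enrollment:
  - enrollment 1 (Sam): course_id=1 -> matches Physics
  - enrollment 2 (Helen): course_id=NULL, no match -> dropped
  - enrollment 3 (Tina): course_id=2 -> matches Linear Algebra
  - enrollment 4 (Alice): course_id=2 -> matches Linear Algebra
  - enrollment 5 (Uma): course_id=NULL, no match -> dropped
So 2 of 5 rows are dropped.

SQL:
SELECT a.student, b.title AS course
FROM enrollments a
INNER JOIN courses b ON a.course_id = b.id

Result:
student | course        
--------+---------------
Sam     | Physics       
Tina    | Linear Algebra
Alice   | Linear Algebra


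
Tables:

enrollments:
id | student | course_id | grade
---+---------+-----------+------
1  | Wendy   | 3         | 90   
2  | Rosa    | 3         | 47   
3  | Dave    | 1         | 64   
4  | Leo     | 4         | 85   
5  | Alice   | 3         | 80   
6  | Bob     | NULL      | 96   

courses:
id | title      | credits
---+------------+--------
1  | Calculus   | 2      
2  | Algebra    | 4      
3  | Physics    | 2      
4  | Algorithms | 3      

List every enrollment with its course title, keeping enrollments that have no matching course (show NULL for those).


LEFT JOIN keeps every row from enrollments (the left table); where course_id has no match in courses, the course columns become NULL. Walk through each enrollment:
  - enrollment 1 (Wendy): course_id=3 -> matches Physics
  - enrollment 2 (Rosa): course_id=3 -> matches Physics
  - enrollment 3 (Dave): course_id=1 -> matches Calculus
  - enrollment 4 (Leo): course_id=4 -> matches Algorithms
  - enrollment 5 (Alice): course_id=3 -> matches Physics
  - enrollment 6 (Bob): course_id=NULL, no match -> kept with NULL
All 6 rows appear; 1 has NULL course.

SQL:
SELECT a.student, b.title AS course
FROM enrollments a
LEFT JOIN courses b ON a.course_id = b.id

Result:
student | course    
--------+-----------
Wendy   | Physics   
Rosa    | Physics   
Dave    | Calculus  
Leo     | Algorithms
Alice   | Physics   
Bob     | NULL      


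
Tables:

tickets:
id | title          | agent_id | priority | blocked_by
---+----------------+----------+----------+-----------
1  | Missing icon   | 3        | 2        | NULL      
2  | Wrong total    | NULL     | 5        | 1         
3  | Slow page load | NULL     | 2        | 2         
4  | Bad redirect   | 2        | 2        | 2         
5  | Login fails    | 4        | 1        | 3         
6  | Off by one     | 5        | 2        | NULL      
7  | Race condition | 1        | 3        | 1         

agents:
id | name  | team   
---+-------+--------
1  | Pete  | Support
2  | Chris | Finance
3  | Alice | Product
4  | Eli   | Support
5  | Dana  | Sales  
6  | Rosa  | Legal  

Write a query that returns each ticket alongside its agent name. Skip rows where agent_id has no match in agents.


INNER JOIN keeps only tickets rows whose agent_id matches an id in agents. Walk through each ticket:
  - ticket 1 (Missing icon): agent_id=3 -> matches Alice
  - ticket 2 (Wrong total): agent_id=NULL, no match -> dropped
  - ticket 3 (Slow page load): agent_id=NULL, no match -> dropped
  - ticket 4 (Bad redirect): agent_id=2 -> matches Chris
  - ticket 5 (Login fails): agent_id=4 -> matches Eli
  - ticket 6 (Off by one): agent_id=5 -> matches Dana
  - ticket 7 (Race condition): agent_id=1 -> matches Pete
So 2 of 7 rows are dropped.

SQL:
SELECT a.title, b.name AS agent
FROM tickets a
INNER JOIN agents b ON a.agent_id = b.id

Result:
title          | agent
---------------+------
Missing icon   | Alice
Bad redirect   | Chris
Login fails    | Eli  
Off by one     | Dana 
Race condition | Pete 


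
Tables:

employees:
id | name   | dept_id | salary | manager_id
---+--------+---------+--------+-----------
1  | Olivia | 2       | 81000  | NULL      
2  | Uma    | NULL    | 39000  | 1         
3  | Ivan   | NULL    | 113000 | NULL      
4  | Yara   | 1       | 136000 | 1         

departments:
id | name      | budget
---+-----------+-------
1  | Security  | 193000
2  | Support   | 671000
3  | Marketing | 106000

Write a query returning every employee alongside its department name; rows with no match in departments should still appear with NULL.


LEFT JOIN keeps every row from employees (the left table); where dept_id has no match in departments, the department columns become NULL. Walk through each employee:
  - employee 1 (Olivia): dept_id=2 -> matches Support
  - employee 2 (Uma): dept_id=NULL, no match -> kept with NULL
  - employee 3 (Ivan): dept_id=NULL, no match -> kept with NULL
  - employee 4 (Yara): dept_id=1 -> matches Security
All 4 rows appear; 2 have NULL department.

SQL:
SELECT a.name, b.name AS department
FROM employees a
LEFT JOIN departments b ON a.dept_id = b.id

Result:
name   | department
-------+-----------
Olivia | Support   
Uma    | NULL      
Ivan   | NULL      
Yara   | Security  


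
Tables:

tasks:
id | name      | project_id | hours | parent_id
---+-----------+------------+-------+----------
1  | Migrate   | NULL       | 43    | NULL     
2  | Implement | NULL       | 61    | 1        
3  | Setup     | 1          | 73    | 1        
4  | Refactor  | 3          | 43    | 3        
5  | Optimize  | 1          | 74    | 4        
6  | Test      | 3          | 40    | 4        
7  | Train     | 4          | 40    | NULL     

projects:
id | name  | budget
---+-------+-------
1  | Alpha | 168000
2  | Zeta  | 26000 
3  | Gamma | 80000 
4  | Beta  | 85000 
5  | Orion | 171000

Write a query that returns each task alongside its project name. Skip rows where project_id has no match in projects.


INNER JOIN keeps only tasks rows whose project_id matches an id in projects. Walk through each task:
  - task 1 (Migrate): project_id=NULL, no match -> dropped
  - task 2 (Implement): project_id=NULL, no match -> dropped
  - task 3 (Setup): project_id=1 -> matches Alpha
  - task 4 (Refactor): project_id=3 -> matches Gamma
  - task 5 (Optimize): project_id=1 -> matches Alpha
  - task 6 (Test): project_id=3 -> matches Gamma
  - task 7 (Train): project_id=4 -> matches Beta
So 2 of 7 rows are dropped.

SQL:
SELECT a.name, b.name AS project
FROM tasks a
INNER JOIN projects b ON a.project_id = b.id

Result:
name     | project
---------+--------
Setup    | Alpha  
Refactor | Gamma  
Optimize | Alpha  
Test     | Gamma  
Train    | Beta   


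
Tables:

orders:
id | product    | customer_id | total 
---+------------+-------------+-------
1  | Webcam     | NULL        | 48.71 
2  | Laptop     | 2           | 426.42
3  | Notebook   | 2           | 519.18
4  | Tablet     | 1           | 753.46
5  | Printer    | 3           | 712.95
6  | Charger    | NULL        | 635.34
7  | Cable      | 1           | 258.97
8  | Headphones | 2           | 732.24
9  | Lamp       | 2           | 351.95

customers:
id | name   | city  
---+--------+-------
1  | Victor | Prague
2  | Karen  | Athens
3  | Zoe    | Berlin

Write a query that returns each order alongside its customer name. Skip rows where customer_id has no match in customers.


INNER JOIN keeps only orders rows whose customer_id matches an id in customers. Walk through each order:
  - order 1 (Webcam): customer_id=NULL, no match -> dropped
  - order 2 (Laptop): customer_id=2 -> matches Karen
  - order 3 (Notebook): customer_id=2 -> matches Karen
  - order 4 (Tablet): customer_id=1 -> matches Victor
  - order 5 (Printer): customer_id=3 -> matches Zoe
  - order 6 (Charger): customer_id=NULL, no match -> dropped
  - order 7 (Cable): customer_id=1 -> matches Victor
  - order 8 (Headphones): customer_id=2 -> matches Karen
  - order 9 (Lamp): customer_id=2 -> matches Karen
So 2 of 9 rows are dropped.

SQL:
SELECT a.product, b.name AS customer
FROM orders a
INNER JOIN customers b ON a.customer_id = b.id

Result:
product    | customer
-----------+---------
Laptop     | Karen   
Notebook   | Karen   
Tablet     | Victor  
Printer    | Zoe     
Cable      | Victor  
Headphones | Karen   
Lamp       | Karen   


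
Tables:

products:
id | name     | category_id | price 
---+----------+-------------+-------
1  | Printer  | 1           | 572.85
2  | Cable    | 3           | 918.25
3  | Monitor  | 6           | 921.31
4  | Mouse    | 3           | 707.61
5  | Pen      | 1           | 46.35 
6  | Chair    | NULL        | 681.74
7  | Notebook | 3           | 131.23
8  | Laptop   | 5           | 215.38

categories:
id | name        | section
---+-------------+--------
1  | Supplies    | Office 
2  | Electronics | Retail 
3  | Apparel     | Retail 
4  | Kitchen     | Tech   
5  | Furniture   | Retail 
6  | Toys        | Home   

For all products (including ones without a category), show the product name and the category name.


LEFT JOIN keeps every row from products (the left table); where category_id has no match in categories, the category columns become NULL. Walk through each product:
  - product 1 (Printer): category_id=1 -> matches Supplies
  - product 2 (Cable): category_id=3 -> matches Apparel
  - product 3 (Monitor): category_id=6 -> matches Toys
  - product 4 (Mouse): category_id=3 -> matches Apparel
  - product 5 (Pen): category_id=1 -> matches Supplies
  - product 6 (Chair): category_id=NULL, no match -> kept with NULL
  - product 7 (Notebook): category_id=3 -> matches Apparel
  - product 8 (Laptop): category_id=5 -> matches Furniture
All 8 rows appear; 1 has NULL category.

SQL:
SELECT a.name, b.name AS category
FROM products a
LEFT JOIN categories b ON a.category_id = b.id

Result:
name     | category 
---------+----------
Printer  | Supplies 
Cable    | Apparel  
Monitor  | Toys     
Mouse    | Apparel  
Pen      | Supplies 
Chair    | NULL     
Notebook | Apparel  
Laptop   | Furniture


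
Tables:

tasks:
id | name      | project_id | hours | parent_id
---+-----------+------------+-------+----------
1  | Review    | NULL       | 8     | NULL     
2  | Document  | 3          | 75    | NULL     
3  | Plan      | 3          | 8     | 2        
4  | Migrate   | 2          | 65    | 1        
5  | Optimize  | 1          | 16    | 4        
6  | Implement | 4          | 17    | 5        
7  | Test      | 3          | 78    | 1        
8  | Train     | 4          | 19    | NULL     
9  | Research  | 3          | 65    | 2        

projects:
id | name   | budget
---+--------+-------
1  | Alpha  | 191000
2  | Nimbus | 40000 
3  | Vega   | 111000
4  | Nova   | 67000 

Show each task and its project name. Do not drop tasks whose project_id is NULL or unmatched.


LEFT JOIN keeps every row from tasks (the left table); where project_id has no match in projects, the project columns become NULL. Walk through each task:
  - task 1 (Review): project_id=NULL, no match -> kept with NULL
  - task 2 (Document): project_id=3 -> matches Vega
  - task 3 (Plan): project_id=3 -> matches Vega
  - task 4 (Migrate): project_id=2 -> matches Nimbus
  - task 5 (Optimize): project_id=1 -> matches Alpha
  - task 6 (Implement): project_id=4 -> matches Nova
  - task 7 (Test): project_id=3 -> matches Vega
  - task 8 (Train): project_id=4 -> matches Nova
  - task 9 (Research): project_id=3 -> matches Vega
All 9 rows appear; 1 has NULL project.

SQL:
SELECT a.name, b.name AS project
FROM tasks a
LEFT JOIN projects b ON a.project_id = b.id

Result:
name      | project
----------+--------
Review    | NULL   
Document  | Vega   
Plan      | Vega   
Migrate   | Nimbus 
Optimize  | Alpha  
Implement | Nova   
Test      | Vega   
Train     | Nova   
Research  | Vega   


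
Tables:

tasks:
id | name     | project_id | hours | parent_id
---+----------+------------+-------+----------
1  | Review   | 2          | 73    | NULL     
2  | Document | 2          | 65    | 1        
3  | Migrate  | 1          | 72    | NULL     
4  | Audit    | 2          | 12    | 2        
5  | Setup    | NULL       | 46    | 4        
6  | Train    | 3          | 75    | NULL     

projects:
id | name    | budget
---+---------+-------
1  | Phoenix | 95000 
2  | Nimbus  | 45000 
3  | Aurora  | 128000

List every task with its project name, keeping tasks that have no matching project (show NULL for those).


LEFT JOIN keeps every row from tasks (the left table); where project_id has no match in projects, the project columns become NULL. Walk through each task:
  - task 1 (Review): project_id=2 -> matches Nimbus
  - task 2 (Document): project_id=2 -> matches Nimbus
  - task 3 (Migrate): project_id=1 -> matches Phoenix
  - task 4 (Audit): project_id=2 -> matches Nimbus
  - task 5 (Setup): project_id=NULL, no match -> kept with NULL
  - task 6 (Train): project_id=3 -> matches Aurora
All 6 rows appear; 1 has NULL project.

SQL:
SELECT a.name, b.name AS project
FROM tasks a
LEFT JOIN projects b ON a.project_id = b.id

Result:
name     | project
---------+--------
Review   | Nimbus 
Document | Nimbus 
Migrate  | Phoenix
Audit    | Nimbus 
Setup    | NULL   
Train    | Aurora 


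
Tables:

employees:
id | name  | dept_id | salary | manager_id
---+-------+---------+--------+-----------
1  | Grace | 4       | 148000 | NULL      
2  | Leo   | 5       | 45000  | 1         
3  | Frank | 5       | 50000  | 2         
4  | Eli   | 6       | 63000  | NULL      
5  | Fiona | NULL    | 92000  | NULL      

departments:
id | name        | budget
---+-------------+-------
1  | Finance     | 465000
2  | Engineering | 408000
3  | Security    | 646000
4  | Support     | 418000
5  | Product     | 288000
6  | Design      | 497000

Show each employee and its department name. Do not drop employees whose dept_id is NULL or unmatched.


LEFT JOIN keeps every row from employees (the left table); where dept_id has no match in departments, the department columns become NULL. Walk through each employee:
  - employee 1 (Grace): dept_id=4 -> matches Support
  - employee 2 (Leo): dept_id=5 -> matches Product
  - employee 3 (Frank): dept_id=5 -> matches Product
  - employee 4 (Eli): dept_id=6 -> matches Design
  - employee 5 (Fiona): dept_id=NULL, no match -> kept with NULL
All 5 rows appear; 1 has NULL department.

SQL:
SELECT a.name, b.name AS department
FROM employees a
LEFT JOIN departments b ON a.dept_id = b.id

Result:
name  | department
------+-----------
Grace | Support   
Leo   | Product   
Frank | Product   
Eli   | Design    
Fiona | NULL      


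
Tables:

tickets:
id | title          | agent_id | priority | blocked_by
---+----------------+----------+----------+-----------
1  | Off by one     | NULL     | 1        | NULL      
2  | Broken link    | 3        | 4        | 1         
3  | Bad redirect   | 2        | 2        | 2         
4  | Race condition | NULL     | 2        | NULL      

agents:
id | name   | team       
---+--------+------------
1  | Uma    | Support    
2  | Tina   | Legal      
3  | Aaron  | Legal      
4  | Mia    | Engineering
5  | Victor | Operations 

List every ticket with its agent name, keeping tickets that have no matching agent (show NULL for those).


LEFT JOIN keeps every row from tickets (the left table); where agent_id has no match in agents, the agent columns become NULL. Walk through each ticket:
  - ticket 1 (Off by one): agent_id=NULL, no match -> kept with NULL
  - ticket 2 (Broken link): agent_id=3 -> matches Aaron
  - ticket 3 (Bad redirect): agent_id=2 -> matches Tina
  - ticket 4 (Race condition): agent_id=NULL, no match -> kept with NULL
All 4 rows appear; 2 have NULL agent.

SQL:
SELECT a.title, b.name AS agent
FROM tickets a
LEFT JOIN agents b ON a.agent_id = b.id

Result:
title          | agent
---------------+------
Off by one     | NULL 
Broken link    | Aaron
Bad redirect   | Tina 
Race condition | NULL 


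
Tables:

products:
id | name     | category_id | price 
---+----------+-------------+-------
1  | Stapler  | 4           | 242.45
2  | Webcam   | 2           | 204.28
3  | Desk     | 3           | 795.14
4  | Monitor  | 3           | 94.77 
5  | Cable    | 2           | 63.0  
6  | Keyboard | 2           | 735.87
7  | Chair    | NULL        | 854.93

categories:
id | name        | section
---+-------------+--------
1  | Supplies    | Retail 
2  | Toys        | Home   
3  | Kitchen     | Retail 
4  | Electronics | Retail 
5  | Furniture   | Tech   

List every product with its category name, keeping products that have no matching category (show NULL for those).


LEFT JOIN keeps every row from products (the left table); where category_id has no match in categories, the category columns become NULL. Walk through each product:
  - product 1 (Stapler): category_id=4 -> matches Electronics
  - product 2 (Webcam): category_id=2 -> matches Toys
  - product 3 (Desk): category_id=3 -> matches Kitchen
  - product 4 (Monitor): category_id=3 -> matches Kitchen
  - product 5 (Cable): category_id=2 -> matches Toys
  - product 6 (Keyboard): category_id=2 -> matches Toys
  - product 7 (Chair): category_id=NULL, no match -> kept with NULL
All 7 rows appear; 1 has NULL category.

SQL:
SELECT a.name, b.name AS category
FROM products a
LEFT JOIN categories b ON a.category_id = b.id

Result:
name     | category   
---------+------------
Stapler  | Electronics
Webcam   | Toys       
Desk     | Kitchen    
Monitor  | Kitchen    
Cable    | Toys       
Keyboard | Toys       
Chair    | NULL       


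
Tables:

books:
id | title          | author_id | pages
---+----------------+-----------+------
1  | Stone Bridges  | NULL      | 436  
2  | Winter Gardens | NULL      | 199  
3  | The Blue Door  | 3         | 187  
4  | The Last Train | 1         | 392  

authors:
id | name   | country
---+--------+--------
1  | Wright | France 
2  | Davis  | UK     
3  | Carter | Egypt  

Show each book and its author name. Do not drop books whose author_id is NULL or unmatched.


LEFT JOIN keeps every row from books (the left table); where author_id has no match in authors, the author columns become NULL. Walk through each book:
  - book 1 (Stone Bridges): author_id=NULL, no match -> kept with NULL
  - book 2 (Winter Gardens): author_id=NULL, no match -> kept with NULL
  - book 3 (The Blue Door): author_id=3 -> matches Carter
  - book 4 (The Last Train): author_id=1 -> matches Wright
All 4 rows appear; 2 have NULL author.

SQL:
SELECT a.title, b.name AS author
FROM books a
LEFT JOIN authors b ON a.author_id = b.id

Result:
title          | author
---------------+-------
Stone Bridges  | NULL  
Winter Gardens | NULL  
The Blue Door  | Carter
The Last Train | Wright


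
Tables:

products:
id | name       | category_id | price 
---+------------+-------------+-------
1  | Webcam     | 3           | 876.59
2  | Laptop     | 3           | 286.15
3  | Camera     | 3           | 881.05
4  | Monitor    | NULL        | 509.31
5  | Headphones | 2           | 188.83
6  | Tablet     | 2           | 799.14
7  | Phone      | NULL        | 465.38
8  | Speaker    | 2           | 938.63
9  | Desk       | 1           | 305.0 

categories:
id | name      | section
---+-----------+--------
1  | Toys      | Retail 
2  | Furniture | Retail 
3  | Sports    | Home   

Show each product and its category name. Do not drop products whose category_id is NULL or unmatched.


LEFT JOIN keeps every row from products (the left table); where category_id has no match in categories, the category columns become NULL. Walk through each product:
  - product 1 (Webcam): category_id=3 -> matches Sports
  - product 2 (Laptop): category_id=3 -> matches Sports
  - product 3 (Camera): category_id=3 -> matches Sports
  - product 4 (Monitor): category_id=NULL, no match -> kept with NULL
  - product 5 (Headphones): category_id=2 -> matches Furniture
  - product 6 (Tablet): category_id=2 -> matches Furniture
  - product 7 (Phone): category_id=NULL, no match -> kept with NULL
  - product 8 (Speaker): category_id=2 -> matches Furniture
  - product 9 (Desk): category_id=1 -> matches Toys
All 9 rows appear; 2 have NULL category.

SQL:
SELECT a.name, b.name AS category
FROM products a
LEFT JOIN categories b ON a.category_id = b.id

Result:
name       | category 
-----------+----------
Webcam     | Sports   
Laptop     | Sports   
Camera     | Sports   
Monitor    | NULL     
Headphones | Furniture
Tablet     | Furniture
Phone      | NULL     
Speaker    | Furniture
Desk       | Toys     


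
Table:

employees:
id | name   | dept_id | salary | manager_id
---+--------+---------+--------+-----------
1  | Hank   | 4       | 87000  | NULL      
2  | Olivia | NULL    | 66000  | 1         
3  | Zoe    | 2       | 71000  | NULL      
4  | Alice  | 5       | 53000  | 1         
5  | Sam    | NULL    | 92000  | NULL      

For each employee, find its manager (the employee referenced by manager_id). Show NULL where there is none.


This is a self-join: employees is joined to a second copy of itself, matching each row's manager_id to another row's id. Use LEFT JOIN so rows with manager_id=NULL are kept.
  - employee 1 (Hank): manager_id=NULL -> NULL
  - employee 2 (Olivia): manager_id=1 -> Hank
  - employee 3 (Zoe): manager_id=NULL -> NULL
  - employee 4 (Alice): manager_id=1 -> Hank
  - employee 5 (Sam): manager_id=NULL -> NULL

SQL:
SELECT a.name AS item, b.name AS manager
FROM employees a
LEFT JOIN employees b ON a.manager_id = b.id

Result:
item   | manager
-------+--------
Hank   | NULL   
Olivia | Hank   
Zoe    | NULL   
Alice  | Hank   
Sam    | NULL   


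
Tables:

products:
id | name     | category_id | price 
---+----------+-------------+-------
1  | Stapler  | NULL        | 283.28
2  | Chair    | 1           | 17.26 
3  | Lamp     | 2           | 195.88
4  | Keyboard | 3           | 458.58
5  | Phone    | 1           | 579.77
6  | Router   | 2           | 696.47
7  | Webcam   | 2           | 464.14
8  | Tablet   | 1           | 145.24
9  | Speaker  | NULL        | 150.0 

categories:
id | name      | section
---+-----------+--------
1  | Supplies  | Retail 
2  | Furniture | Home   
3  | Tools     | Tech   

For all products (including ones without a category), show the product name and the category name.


LEFT JOIN keeps every row from products (the left table); where category_id has no match in categories, the category columns become NULL. Walk through each product:
  - product 1 (Stapler): category_id=NULL, no match -> kept with NULL
  - product 2 (Chair): category_id=1 -> matches Supplies
  - product 3 (Lamp): category_id=2 -> matches Furniture
  - product 4 (Keyboard): category_id=3 -> matches Tools
  - product 5 (Phone): category_id=1 -> matches Supplies
  - product 6 (Router): category_id=2 -> matches Furniture
  - product 7 (Webcam): category_id=2 -> matches Furniture
  - product 8 (Tablet): category_id=1 -> matches Supplies
  - product 9 (Speaker): category_id=NULL, no match -> kept with NULL
All 9 rows appear; 2 have NULL category.

SQL:
SELECT a.name, b.name AS category
FROM products a
LEFT JOIN categories b ON a.category_id = b.id

Result:
name     | category 
---------+----------
Stapler  | NULL     
Chair    | Supplies 
Lamp     | Furniture
Keyboard | Tools    
Phone    | Supplies 
Router   | Furniture
Webcam   | Furniture
Tablet   | Supplies 
Speaker  | NULL     


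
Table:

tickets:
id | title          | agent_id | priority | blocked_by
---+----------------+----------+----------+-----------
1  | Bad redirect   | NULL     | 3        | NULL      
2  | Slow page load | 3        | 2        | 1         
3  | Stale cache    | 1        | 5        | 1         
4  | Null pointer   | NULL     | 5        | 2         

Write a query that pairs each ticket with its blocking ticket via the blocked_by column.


This is a self-join: tickets is joined to a second copy of itself, matching each row's blocked_by to another row's id. Use LEFT JOIN so rows with blocked_by=NULL are kept.
  - ticket 1 (Bad redirect): blocked_by=NULL -> NULL
  - ticket 2 (Slow page load): blocked_by=1 -> Bad redirect
  - ticket 3 (Stale cache): blocked_by=1 -> Bad redirect
  - ticket 4 (Null pointer): blocked_by=2 -> Slow page load

SQL:
SELECT a.title AS item, b.title AS blocked_by
FROM tickets a
LEFT JOIN tickets b ON a.blocked_by = b.id

Result:
item           | blocked_by    
---------------+---------------
Bad redirect   | NULL          
Slow page load | Bad redirect  
Stale cache    | Bad redirect  
Null pointer   | Slow page load


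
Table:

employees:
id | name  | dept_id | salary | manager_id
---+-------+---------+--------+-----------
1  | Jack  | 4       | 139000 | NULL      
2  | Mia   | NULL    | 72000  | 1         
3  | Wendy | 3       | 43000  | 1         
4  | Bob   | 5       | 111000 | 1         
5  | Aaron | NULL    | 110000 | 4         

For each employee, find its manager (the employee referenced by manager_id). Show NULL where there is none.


This is a self-join: employees is joined to a second copy of itself, matching each row's manager_id to another row's id. Use LEFT JOIN so rows with manager_id=NULL are kept.
  - employee 1 (Jack): manager_id=NULL -> NULL
  - employee 2 (Mia): manager_id=1 -> Jack
  - employee 3 (Wendy): manager_id=1 -> Jack
  - employee 4 (Bob): manager_id=1 -> Jack
  - employee 5 (Aaron): manager_id=4 -> Bob

SQL:
SELECT a.name AS item, b.name AS manager
FROM employees a
LEFT JOIN employees b ON a.manager_id = b.id

Result:
item  | manager
------+--------
Jack  | NULL   
Mia   | Jack   
Wendy | Jack   
Bob   | Jack   
Aaron | Bob    


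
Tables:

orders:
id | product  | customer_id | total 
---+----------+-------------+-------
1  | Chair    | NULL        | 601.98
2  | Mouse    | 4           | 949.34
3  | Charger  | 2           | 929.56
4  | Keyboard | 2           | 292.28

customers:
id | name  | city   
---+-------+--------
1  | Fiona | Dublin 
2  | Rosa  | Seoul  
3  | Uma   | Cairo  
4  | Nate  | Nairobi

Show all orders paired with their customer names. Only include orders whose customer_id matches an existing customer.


INNER JOIN keeps only orders rows whose customer_id matches an id in customers. Walk through each order:
  - order 1 (Chair): customer_id=NULL, no match -> dropped
  - order 2 (Mouse): customer_id=4 -> matches Nate
  - order 3 (Charger): customer_id=2 -> matches Rosa
  - order 4 (Keyboard): customer_id=2 -> matches Rosa
So 1 of 4 rows is dropped.

SQL:
SELECT a.product, b.name AS customer
FROM orders a
INNER JOIN customers b ON a.customer_id = b.id

Result:
product  | customer
---------+---------
Mouse    | Nate    
Charger  | Rosa    
Keyboard | Rosa    


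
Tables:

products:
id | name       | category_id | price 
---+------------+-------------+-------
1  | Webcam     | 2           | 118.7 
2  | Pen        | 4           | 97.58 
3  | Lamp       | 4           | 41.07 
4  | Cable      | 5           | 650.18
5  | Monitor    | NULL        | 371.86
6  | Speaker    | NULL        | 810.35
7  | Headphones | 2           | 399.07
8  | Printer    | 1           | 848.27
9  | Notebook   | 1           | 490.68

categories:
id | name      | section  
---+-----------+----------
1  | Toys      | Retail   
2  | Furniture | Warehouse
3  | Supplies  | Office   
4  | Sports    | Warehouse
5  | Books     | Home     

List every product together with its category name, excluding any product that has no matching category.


INNER JOIN keeps only products rows whose category_id matches an id in categories. Walk through each product:
  - product 1 (Webcam): category_id=2 -> matches Furniture
  - product 2 (Pen): category_id=4 -> matches Sports
  - product 3 (Lamp): category_id=4 -> matches Sports
  - product 4 (Cable): category_id=5 -> matches Books
  - product 5 (Monitor): category_id=NULL, no match -> dropped
  - product 6 (Speaker): category_id=NULL, no match -> dropped
  - product 7 (Headphones): category_id=2 -> matches Furniture
  - product 8 (Printer): category_id=1 -> matches Toys
  - product 9 (Notebook): category_id=1 -> matches Toys
So 2 of 9 rows are dropped.

SQL:
SELECT a.name, b.name AS category
FROM products a
INNER JOIN categories b ON a.category_id = b.id

Result:
name       | category 
-----------+----------
Webcam     | Furniture
Pen        | Sports   
Lamp       | Sports   
Cable      | Books    
Headphones | Furniture
Printer    | Toys     
Notebook   | Toys     


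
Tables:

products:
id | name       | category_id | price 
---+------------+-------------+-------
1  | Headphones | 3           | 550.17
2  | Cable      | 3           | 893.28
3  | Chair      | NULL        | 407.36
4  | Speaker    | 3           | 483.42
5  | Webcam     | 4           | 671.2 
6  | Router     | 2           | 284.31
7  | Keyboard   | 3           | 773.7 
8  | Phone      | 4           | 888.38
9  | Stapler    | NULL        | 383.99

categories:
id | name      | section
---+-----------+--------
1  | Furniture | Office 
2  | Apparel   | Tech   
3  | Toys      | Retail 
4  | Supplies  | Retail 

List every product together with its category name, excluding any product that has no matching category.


INNER JOIN keeps only products rows whose category_id matches an id in categories. Walk through each product:
  - product 1 (Headphones): category_id=3 -> matches Toys
  - product 2 (Cable): category_id=3 -> matches Toys
  - product 3 (Chair): category_id=NULL, no match -> dropped
  - product 4 (Speaker): category_id=3 -> matches Toys
  - product 5 (Webcam): category_id=4 -> matches Supplies
  - product 6 (Router): category_id=2 -> matches Apparel
  - product 7 (Keyboard): category_id=3 -> matches Toys
  - product 8 (Phone): category_id=4 -> matches Supplies
  - product 9 (Stapler): category_id=NULL, no match -> dropped
So 2 of 9 rows are dropped.

SQL:
SELECT a.name, b.name AS category
FROM products a
INNER JOIN categories b ON a.category_id = b.id

Result:
name       | category
-----------+---------
Headphones | Toys    
Cable      | Toys    
Speaker    | Toys    
Webcam     | Supplies
Router     | Apparel 
Keyboard   | Toys    
Phone      | Supplies
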